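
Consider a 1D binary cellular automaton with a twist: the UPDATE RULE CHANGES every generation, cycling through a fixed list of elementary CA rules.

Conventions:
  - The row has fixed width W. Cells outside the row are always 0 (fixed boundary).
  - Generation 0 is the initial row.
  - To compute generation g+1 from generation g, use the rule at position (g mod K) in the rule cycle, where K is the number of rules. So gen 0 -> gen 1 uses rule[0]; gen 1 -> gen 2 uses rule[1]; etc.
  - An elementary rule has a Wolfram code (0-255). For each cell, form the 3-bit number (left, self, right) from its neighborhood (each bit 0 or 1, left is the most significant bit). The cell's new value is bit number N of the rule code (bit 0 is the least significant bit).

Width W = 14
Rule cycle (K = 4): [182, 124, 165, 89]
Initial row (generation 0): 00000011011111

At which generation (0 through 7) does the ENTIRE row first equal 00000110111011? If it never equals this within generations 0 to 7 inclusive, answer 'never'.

Gen 0: 00000011011111
Gen 1 (rule 182): 00000100101110
Gen 2 (rule 124): 00000110111011
Gen 3 (rule 165): 11110001010100
Gen 4 (rule 89): 10011100000011
Gen 5 (rule 182): 11101010000100
Gen 6 (rule 124): 10111111000110
Gen 7 (rule 165): 11011110010000

Answer: 2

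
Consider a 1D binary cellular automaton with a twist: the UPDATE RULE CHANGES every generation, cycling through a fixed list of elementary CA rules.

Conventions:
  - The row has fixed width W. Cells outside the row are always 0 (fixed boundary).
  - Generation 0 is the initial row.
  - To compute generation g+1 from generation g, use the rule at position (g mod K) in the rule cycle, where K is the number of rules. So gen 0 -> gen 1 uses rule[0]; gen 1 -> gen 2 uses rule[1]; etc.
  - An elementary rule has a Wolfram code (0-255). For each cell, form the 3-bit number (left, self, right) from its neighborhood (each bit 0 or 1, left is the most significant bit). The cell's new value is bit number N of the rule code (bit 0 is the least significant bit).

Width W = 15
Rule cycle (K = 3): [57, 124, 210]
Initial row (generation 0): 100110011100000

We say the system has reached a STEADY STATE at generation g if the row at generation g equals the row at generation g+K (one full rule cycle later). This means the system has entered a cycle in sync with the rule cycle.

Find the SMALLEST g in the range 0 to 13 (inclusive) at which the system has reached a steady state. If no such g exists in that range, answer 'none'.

Answer: none

Derivation:
Gen 0: 100110011100000
Gen 1 (rule 57): 010101010011111
Gen 2 (rule 124): 011111111010001
Gen 3 (rule 210): 101111111001010
Gen 4 (rule 57): 011000000100101
Gen 5 (rule 124): 011100000110111
Gen 6 (rule 210): 101110001010011
Gen 7 (rule 57): 011001100101010
Gen 8 (rule 124): 011101110111111
Gen 9 (rule 210): 101100110011111
Gen 10 (rule 57): 011010101010000
Gen 11 (rule 124): 011111111111000
Gen 12 (rule 210): 101111111111100
Gen 13 (rule 57): 011000000000011
Gen 14 (rule 124): 011100000000011
Gen 15 (rule 210): 101110000000101
Gen 16 (rule 57): 011001111110010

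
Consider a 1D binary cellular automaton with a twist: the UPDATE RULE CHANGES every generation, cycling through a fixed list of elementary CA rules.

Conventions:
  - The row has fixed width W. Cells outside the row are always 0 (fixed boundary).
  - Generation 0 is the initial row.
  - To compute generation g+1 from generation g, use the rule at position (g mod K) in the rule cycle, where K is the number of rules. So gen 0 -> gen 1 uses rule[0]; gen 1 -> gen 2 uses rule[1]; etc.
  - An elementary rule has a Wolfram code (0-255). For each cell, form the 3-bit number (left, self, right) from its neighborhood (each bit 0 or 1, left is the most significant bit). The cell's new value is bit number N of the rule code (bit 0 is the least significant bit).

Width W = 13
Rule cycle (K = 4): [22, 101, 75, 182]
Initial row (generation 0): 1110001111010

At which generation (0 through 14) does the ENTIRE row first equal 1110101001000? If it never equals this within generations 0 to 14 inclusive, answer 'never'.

Gen 0: 1110001111010
Gen 1 (rule 22): 0001010000011
Gen 2 (rule 101): 1101110111001
Gen 3 (rule 75): 1101010101010
Gen 4 (rule 182): 0011111111111
Gen 5 (rule 22): 0100000000000
Gen 6 (rule 101): 0101111111111
Gen 7 (rule 75): 1001000000001
Gen 8 (rule 182): 1111100000011
Gen 9 (rule 22): 0000010000100
Gen 10 (rule 101): 1111010110101
Gen 11 (rule 75): 1001000110000
Gen 12 (rule 182): 1111101001000
Gen 13 (rule 22): 0000001111100
Gen 14 (rule 101): 1111100000101

Answer: never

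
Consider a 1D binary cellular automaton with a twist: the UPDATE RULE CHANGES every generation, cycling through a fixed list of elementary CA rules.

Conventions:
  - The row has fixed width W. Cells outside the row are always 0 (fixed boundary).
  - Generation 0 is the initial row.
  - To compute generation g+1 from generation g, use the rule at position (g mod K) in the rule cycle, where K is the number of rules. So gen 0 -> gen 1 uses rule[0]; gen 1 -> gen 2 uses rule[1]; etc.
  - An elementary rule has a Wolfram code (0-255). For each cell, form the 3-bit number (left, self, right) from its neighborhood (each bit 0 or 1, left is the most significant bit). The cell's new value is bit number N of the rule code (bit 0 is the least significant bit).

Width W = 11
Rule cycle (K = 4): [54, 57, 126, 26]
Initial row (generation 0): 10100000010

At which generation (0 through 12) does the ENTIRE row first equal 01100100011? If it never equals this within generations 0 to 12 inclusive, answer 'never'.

Gen 0: 10100000010
Gen 1 (rule 54): 11110000111
Gen 2 (rule 57): 10001110100
Gen 3 (rule 126): 11011011110
Gen 4 (rule 26): 10010010001
Gen 5 (rule 54): 11111111011
Gen 6 (rule 57): 10000000110
Gen 7 (rule 126): 11000001111
Gen 8 (rule 26): 10100011000
Gen 9 (rule 54): 11110100100
Gen 10 (rule 57): 10001010011
Gen 11 (rule 126): 11011111111
Gen 12 (rule 26): 10010000000

Answer: never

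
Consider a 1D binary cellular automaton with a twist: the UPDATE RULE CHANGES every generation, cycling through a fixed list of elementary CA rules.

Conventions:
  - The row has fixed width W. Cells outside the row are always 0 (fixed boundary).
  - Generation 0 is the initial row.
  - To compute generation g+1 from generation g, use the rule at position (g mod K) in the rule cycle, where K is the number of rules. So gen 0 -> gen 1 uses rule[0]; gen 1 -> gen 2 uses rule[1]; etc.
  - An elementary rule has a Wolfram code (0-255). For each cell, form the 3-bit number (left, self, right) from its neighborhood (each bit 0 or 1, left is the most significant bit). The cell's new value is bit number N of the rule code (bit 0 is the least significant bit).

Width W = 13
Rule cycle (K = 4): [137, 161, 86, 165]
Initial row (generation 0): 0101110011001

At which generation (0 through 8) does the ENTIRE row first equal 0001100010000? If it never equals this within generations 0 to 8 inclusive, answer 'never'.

Answer: 1

Derivation:
Gen 0: 0101110011001
Gen 1 (rule 137): 0001100010000
Gen 2 (rule 161): 1100001000111
Gen 3 (rule 86): 0110011101001
Gen 4 (rule 165): 0000001011001
Gen 5 (rule 137): 1111100010000
Gen 6 (rule 161): 0111001000111
Gen 7 (rule 86): 1001111101001
Gen 8 (rule 165): 1000111011001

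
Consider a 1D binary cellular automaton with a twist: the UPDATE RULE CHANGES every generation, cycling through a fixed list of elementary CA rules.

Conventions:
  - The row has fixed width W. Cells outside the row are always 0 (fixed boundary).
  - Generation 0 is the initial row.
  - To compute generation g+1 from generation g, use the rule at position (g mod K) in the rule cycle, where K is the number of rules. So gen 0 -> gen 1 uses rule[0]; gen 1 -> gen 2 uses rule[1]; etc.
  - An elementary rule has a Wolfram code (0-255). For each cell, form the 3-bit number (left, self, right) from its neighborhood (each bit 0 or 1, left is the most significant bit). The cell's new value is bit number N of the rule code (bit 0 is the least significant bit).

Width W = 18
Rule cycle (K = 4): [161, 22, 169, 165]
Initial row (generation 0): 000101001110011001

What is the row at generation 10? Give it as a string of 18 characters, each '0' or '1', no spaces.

Gen 0: 000101001110011001
Gen 1 (rule 161): 110010000100000000
Gen 2 (rule 22): 001111001110000000
Gen 3 (rule 169): 101110001100111111
Gen 4 (rule 165): 110100100000011110
Gen 5 (rule 161): 001000001111001100
Gen 6 (rule 22): 011100010000110010
Gen 7 (rule 169): 011001000110100000
Gen 8 (rule 165): 000001010001101111
Gen 9 (rule 161): 111100100100010110
Gen 10 (rule 22): 000011111110110001

Answer: 000011111110110001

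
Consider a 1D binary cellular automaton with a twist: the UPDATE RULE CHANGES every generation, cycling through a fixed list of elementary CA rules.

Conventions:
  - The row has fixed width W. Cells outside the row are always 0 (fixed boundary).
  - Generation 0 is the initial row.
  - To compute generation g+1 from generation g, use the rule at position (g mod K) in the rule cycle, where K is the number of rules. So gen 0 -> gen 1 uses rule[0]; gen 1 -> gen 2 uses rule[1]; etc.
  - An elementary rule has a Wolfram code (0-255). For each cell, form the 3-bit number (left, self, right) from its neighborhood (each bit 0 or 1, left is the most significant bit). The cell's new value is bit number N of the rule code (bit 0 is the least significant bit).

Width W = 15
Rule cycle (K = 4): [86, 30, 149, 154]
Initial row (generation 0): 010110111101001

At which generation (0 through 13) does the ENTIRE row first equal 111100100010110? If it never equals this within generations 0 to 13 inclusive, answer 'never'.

Gen 0: 010110111101001
Gen 1 (rule 86): 110010000101111
Gen 2 (rule 30): 101111001101000
Gen 3 (rule 149): 100110100001111
Gen 4 (rule 154): 011100010011110
Gen 5 (rule 86): 100110111100011
Gen 6 (rule 30): 111100100010110
Gen 7 (rule 149): 011010111010001
Gen 8 (rule 154): 110000110001010
Gen 9 (rule 86): 011001011011011
Gen 10 (rule 30): 110111010010010
Gen 11 (rule 149): 000010011011011
Gen 12 (rule 154): 000101110010010
Gen 13 (rule 86): 001100011111111

Answer: 6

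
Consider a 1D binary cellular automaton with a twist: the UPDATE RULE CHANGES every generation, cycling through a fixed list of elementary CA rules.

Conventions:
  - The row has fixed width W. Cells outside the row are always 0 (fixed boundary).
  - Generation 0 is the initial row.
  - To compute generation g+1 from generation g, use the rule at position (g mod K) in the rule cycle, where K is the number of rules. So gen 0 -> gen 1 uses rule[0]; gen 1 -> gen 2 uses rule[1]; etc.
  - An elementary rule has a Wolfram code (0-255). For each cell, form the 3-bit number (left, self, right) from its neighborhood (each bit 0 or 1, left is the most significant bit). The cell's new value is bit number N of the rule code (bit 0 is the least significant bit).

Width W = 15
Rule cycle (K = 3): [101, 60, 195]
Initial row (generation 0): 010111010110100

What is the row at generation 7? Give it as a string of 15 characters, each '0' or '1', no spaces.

Answer: 001101011000001

Derivation:
Gen 0: 010111010110100
Gen 1 (rule 101): 011001111011101
Gen 2 (rule 60): 010101000110011
Gen 3 (rule 195): 100000011010101
Gen 4 (rule 101): 101111001111111
Gen 5 (rule 60): 111000101000000
Gen 6 (rule 195): 011011000011111
Gen 7 (rule 101): 001101011000001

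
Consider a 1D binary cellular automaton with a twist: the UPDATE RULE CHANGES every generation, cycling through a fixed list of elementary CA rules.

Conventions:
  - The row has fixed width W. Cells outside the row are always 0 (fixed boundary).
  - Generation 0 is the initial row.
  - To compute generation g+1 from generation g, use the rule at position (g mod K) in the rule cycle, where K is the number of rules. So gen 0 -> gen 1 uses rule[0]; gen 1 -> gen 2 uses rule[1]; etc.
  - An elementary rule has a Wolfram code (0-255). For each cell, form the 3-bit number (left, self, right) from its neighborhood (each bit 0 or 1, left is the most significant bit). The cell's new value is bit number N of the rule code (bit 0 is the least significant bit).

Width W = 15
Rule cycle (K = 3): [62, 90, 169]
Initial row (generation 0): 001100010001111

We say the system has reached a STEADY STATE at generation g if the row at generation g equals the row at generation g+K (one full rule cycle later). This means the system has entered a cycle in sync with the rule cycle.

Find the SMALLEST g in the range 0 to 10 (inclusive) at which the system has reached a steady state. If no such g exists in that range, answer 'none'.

Answer: none

Derivation:
Gen 0: 001100010001111
Gen 1 (rule 62): 011010111011000
Gen 2 (rule 90): 111000101011100
Gen 3 (rule 169): 110010010111001
Gen 4 (rule 62): 101111111100111
Gen 5 (rule 90): 001000000111101
Gen 6 (rule 169): 100011110111010
Gen 7 (rule 62): 110110001100111
Gen 8 (rule 90): 110111011111101
Gen 9 (rule 169): 101110111111010
Gen 10 (rule 62): 111001100000111
Gen 11 (rule 90): 101111110001101
Gen 12 (rule 169): 011111100101010
Gen 13 (rule 62): 110000011111111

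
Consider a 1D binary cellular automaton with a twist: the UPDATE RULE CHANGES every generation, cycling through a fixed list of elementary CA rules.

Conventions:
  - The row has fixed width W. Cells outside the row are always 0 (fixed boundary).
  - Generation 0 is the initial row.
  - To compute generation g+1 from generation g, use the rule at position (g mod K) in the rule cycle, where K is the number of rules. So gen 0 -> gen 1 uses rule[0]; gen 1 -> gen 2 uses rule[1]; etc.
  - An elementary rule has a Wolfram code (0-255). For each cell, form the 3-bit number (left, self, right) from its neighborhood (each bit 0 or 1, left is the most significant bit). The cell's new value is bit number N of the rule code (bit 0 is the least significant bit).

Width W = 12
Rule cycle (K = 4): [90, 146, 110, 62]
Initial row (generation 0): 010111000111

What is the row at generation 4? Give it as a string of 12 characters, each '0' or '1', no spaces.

Gen 0: 010111000111
Gen 1 (rule 90): 100101101101
Gen 2 (rule 146): 011000000000
Gen 3 (rule 110): 111000000000
Gen 4 (rule 62): 100100000000

Answer: 100100000000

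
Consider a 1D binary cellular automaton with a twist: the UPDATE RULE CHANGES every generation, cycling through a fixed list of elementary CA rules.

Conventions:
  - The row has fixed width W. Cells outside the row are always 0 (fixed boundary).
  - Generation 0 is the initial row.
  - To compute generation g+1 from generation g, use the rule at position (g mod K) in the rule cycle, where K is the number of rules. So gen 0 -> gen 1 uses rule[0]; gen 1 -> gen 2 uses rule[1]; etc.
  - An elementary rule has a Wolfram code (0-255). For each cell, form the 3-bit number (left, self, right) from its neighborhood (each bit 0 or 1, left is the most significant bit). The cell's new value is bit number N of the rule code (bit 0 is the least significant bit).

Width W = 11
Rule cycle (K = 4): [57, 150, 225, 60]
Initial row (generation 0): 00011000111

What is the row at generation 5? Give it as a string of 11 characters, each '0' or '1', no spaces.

Gen 0: 00011000111
Gen 1 (rule 57): 11010110100
Gen 2 (rule 150): 00010000110
Gen 3 (rule 225): 11000110010
Gen 4 (rule 60): 10100101011
Gen 5 (rule 57): 01010010110

Answer: 01010010110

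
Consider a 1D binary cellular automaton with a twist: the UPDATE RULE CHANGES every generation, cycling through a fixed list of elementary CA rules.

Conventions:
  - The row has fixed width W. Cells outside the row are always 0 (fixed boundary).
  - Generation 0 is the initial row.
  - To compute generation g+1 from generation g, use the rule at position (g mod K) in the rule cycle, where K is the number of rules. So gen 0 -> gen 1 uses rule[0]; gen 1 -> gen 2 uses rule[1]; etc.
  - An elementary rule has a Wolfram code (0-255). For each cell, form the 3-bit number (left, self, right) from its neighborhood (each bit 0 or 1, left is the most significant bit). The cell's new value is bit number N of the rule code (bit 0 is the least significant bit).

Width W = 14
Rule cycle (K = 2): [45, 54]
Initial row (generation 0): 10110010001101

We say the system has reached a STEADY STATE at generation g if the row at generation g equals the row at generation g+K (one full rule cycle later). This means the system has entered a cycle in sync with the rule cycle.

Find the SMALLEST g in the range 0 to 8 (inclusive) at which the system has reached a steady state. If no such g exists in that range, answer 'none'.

Gen 0: 10110010001101
Gen 1 (rule 45): 11100010101011
Gen 2 (rule 54): 00010111111100
Gen 3 (rule 45): 11011100000001
Gen 4 (rule 54): 00100010000011
Gen 5 (rule 45): 10101010111010
Gen 6 (rule 54): 11111111000111
Gen 7 (rule 45): 10000000010100
Gen 8 (rule 54): 11000000111110
Gen 9 (rule 45): 10011110100000
Gen 10 (rule 54): 11100001110000

Answer: none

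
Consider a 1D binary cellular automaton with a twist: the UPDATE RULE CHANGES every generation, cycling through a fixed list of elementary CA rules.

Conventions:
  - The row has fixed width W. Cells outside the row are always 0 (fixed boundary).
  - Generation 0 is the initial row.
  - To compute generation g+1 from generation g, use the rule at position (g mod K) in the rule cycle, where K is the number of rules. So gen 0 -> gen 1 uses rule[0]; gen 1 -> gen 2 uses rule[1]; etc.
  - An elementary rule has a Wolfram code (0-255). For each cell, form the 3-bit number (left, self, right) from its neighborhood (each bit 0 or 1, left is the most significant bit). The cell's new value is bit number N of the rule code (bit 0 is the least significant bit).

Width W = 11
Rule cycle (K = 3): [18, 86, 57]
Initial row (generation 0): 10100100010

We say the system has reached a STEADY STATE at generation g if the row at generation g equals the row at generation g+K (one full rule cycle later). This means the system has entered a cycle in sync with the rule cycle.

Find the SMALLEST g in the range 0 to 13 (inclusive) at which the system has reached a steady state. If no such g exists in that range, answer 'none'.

Gen 0: 10100100010
Gen 1 (rule 18): 00011010101
Gen 2 (rule 86): 00101010101
Gen 3 (rule 57): 10010101010
Gen 4 (rule 18): 01100000001
Gen 5 (rule 86): 10110000011
Gen 6 (rule 57): 01101111010
Gen 7 (rule 18): 10000000001
Gen 8 (rule 86): 11000000011
Gen 9 (rule 57): 10111111010
Gen 10 (rule 18): 00000000001
Gen 11 (rule 86): 00000000011
Gen 12 (rule 57): 11111111010
Gen 13 (rule 18): 00000000001
Gen 14 (rule 86): 00000000011
Gen 15 (rule 57): 11111111010
Gen 16 (rule 18): 00000000001

Answer: 10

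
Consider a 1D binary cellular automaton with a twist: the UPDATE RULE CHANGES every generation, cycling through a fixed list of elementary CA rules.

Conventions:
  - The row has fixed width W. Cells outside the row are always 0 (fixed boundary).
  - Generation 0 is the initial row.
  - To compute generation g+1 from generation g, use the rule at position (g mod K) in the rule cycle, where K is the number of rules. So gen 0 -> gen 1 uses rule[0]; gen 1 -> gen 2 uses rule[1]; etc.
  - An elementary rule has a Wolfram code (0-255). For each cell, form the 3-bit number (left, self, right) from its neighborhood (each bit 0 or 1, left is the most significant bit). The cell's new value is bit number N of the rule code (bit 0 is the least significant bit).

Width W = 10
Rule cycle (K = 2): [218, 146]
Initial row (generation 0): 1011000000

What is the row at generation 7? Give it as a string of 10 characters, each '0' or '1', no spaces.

Answer: 0000100000

Derivation:
Gen 0: 1011000000
Gen 1 (rule 218): 0011100000
Gen 2 (rule 146): 0101010000
Gen 3 (rule 218): 1000001000
Gen 4 (rule 146): 0100010100
Gen 5 (rule 218): 1010100010
Gen 6 (rule 146): 0000010101
Gen 7 (rule 218): 0000100000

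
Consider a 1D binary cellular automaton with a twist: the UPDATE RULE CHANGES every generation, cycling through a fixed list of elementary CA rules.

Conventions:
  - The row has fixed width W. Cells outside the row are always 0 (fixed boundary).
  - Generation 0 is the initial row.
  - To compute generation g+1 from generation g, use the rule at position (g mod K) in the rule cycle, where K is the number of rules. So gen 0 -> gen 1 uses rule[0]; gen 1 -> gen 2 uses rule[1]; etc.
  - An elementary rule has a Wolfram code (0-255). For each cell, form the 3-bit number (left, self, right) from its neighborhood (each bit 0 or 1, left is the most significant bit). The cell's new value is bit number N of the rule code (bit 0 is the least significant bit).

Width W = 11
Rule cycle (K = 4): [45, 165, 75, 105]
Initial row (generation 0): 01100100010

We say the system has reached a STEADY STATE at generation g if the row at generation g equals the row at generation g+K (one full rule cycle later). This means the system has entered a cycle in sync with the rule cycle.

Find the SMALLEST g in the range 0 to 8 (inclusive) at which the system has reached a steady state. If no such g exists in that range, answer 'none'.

Gen 0: 01100100010
Gen 1 (rule 45): 01000101010
Gen 2 (rule 165): 01010111110
Gen 3 (rule 75): 10000100010
Gen 4 (rule 105): 00110001000
Gen 5 (rule 45): 10100101011
Gen 6 (rule 165): 11100111100
Gen 7 (rule 75): 10101100101
Gen 8 (rule 105): 01011100010
Gen 9 (rule 45): 01110001010
Gen 10 (rule 165): 00100101110
Gen 11 (rule 75): 11001001010
Gen 12 (rule 105): 11000000100

Answer: none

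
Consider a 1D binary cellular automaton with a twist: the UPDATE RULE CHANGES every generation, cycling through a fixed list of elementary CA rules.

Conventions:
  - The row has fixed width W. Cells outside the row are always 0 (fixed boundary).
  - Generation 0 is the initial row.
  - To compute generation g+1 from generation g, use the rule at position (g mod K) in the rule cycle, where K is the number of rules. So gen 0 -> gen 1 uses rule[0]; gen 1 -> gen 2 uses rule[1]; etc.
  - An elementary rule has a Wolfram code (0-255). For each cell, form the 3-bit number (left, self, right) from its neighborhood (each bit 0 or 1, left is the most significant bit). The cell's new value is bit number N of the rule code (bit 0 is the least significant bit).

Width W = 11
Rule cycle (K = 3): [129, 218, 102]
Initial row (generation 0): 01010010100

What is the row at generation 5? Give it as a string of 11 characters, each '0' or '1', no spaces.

Gen 0: 01010010100
Gen 1 (rule 129): 00000000001
Gen 2 (rule 218): 00000000010
Gen 3 (rule 102): 00000000110
Gen 4 (rule 129): 11111110000
Gen 5 (rule 218): 11111111000

Answer: 11111111000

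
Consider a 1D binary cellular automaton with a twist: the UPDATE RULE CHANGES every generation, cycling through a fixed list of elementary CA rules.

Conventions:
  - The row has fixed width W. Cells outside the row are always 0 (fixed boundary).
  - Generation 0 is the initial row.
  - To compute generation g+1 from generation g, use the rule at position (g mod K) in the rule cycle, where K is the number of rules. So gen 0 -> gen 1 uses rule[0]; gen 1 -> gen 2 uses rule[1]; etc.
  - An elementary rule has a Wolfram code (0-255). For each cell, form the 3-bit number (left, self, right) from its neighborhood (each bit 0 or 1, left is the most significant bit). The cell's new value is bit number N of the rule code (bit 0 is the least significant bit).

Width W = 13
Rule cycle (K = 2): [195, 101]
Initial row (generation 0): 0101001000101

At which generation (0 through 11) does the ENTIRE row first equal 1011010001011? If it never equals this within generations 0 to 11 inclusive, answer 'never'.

Gen 0: 0101001000101
Gen 1 (rule 195): 1000010011000
Gen 2 (rule 101): 1011010001011
Gen 3 (rule 195): 0001000110001
Gen 4 (rule 101): 1101010010101
Gen 5 (rule 195): 0100000100000
Gen 6 (rule 101): 0101110101111
Gen 7 (rule 195): 1000110000111
Gen 8 (rule 101): 1010010110001
Gen 9 (rule 195): 0000100010110
Gen 10 (rule 101): 1110101011010
Gen 11 (rule 195): 0110000001000

Answer: 2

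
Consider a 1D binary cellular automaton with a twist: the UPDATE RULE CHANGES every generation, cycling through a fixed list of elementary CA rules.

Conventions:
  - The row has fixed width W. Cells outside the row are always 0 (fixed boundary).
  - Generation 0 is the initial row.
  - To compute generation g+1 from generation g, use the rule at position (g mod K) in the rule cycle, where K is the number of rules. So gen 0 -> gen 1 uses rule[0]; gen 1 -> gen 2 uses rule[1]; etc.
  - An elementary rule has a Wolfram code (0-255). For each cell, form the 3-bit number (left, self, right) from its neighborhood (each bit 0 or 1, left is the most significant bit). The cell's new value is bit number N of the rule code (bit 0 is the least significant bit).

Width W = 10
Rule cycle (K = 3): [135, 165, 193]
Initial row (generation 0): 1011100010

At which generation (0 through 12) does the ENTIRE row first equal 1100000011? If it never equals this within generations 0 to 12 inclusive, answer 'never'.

Gen 0: 1011100010
Gen 1 (rule 135): 1001001110
Gen 2 (rule 165): 1001000100
Gen 3 (rule 193): 0000010001
Gen 4 (rule 135): 1111110111
Gen 5 (rule 165): 0111101010
Gen 6 (rule 193): 0011100000
Gen 7 (rule 135): 1101001111
Gen 8 (rule 165): 0011000110
Gen 9 (rule 193): 1001010010
Gen 10 (rule 135): 1011010110
Gen 11 (rule 165): 1100111000
Gen 12 (rule 193): 0100011011

Answer: never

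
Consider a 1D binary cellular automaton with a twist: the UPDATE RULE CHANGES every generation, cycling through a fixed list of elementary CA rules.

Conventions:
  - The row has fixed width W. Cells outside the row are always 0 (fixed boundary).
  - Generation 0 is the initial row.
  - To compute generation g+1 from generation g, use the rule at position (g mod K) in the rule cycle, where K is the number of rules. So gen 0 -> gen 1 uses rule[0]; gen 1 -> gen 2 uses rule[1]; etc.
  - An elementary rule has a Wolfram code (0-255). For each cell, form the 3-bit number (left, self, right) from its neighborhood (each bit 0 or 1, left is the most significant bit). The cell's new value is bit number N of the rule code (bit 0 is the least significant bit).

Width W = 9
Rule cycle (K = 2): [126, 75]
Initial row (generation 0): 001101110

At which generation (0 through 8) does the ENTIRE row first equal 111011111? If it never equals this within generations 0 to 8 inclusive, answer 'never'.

Answer: 3

Derivation:
Gen 0: 001101110
Gen 1 (rule 126): 011111011
Gen 2 (rule 75): 110001011
Gen 3 (rule 126): 111011111
Gen 4 (rule 75): 101010001
Gen 5 (rule 126): 111111011
Gen 6 (rule 75): 100001011
Gen 7 (rule 126): 110011111
Gen 8 (rule 75): 110110001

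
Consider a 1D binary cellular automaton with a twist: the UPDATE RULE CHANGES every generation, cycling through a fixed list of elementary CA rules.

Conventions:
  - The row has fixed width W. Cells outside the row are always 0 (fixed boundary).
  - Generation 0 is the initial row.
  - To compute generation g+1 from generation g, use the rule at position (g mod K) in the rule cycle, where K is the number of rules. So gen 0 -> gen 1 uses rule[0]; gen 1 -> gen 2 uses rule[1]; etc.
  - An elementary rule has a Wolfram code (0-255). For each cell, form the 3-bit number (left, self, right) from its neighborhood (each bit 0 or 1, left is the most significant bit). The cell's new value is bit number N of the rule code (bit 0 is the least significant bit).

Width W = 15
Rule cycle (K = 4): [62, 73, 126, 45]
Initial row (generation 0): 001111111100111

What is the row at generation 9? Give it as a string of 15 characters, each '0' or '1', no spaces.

Gen 0: 001111111100111
Gen 1 (rule 62): 011000000011100
Gen 2 (rule 73): 011011111010101
Gen 3 (rule 126): 111110001111111
Gen 4 (rule 45): 100000101000000
Gen 5 (rule 62): 110001111100000
Gen 6 (rule 73): 110101000101111
Gen 7 (rule 126): 111111101111001
Gen 8 (rule 45): 100000011000001
Gen 9 (rule 62): 110000110100011

Answer: 110000110100011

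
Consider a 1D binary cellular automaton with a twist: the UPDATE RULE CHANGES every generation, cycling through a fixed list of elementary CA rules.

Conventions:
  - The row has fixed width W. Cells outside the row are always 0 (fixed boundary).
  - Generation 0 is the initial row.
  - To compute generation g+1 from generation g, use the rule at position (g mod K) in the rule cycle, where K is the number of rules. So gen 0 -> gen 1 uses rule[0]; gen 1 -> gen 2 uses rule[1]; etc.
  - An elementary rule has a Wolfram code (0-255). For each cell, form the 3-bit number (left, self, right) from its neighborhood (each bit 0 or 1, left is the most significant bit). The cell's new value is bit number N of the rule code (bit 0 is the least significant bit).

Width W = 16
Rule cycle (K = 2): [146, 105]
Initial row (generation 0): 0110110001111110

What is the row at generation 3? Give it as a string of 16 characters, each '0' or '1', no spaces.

Gen 0: 0110110001111110
Gen 1 (rule 146): 1000001010111101
Gen 2 (rule 105): 0011100101100110
Gen 3 (rule 146): 0101011000011001

Answer: 0101011000011001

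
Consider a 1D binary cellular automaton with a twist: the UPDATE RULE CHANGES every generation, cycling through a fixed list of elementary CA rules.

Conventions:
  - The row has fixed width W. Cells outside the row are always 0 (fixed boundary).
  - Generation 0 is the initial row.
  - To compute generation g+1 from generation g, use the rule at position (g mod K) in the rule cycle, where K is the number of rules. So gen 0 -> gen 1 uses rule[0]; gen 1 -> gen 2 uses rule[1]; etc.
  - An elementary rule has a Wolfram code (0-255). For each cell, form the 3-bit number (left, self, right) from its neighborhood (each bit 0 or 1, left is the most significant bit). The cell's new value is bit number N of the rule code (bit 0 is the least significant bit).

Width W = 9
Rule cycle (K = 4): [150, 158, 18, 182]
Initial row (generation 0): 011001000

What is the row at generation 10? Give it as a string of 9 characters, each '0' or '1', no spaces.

Gen 0: 011001000
Gen 1 (rule 150): 100111100
Gen 2 (rule 158): 111111010
Gen 3 (rule 18): 000000001
Gen 4 (rule 182): 000000011
Gen 5 (rule 150): 000000100
Gen 6 (rule 158): 000001110
Gen 7 (rule 18): 000010001
Gen 8 (rule 182): 000111011
Gen 9 (rule 150): 001010000
Gen 10 (rule 158): 011011000

Answer: 011011000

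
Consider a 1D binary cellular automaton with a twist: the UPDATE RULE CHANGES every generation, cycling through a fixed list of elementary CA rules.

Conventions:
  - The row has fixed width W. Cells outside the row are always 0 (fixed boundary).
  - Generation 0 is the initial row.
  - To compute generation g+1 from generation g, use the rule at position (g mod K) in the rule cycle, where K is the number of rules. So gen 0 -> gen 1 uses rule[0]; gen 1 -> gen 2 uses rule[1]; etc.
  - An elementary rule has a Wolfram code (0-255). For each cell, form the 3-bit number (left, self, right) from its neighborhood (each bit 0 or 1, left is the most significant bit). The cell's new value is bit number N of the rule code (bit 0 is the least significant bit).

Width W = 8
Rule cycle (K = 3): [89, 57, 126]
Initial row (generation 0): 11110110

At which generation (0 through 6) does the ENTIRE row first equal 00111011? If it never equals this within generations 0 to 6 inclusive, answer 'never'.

Gen 0: 11110110
Gen 1 (rule 89): 10010111
Gen 2 (rule 57): 01001100
Gen 3 (rule 126): 11111110
Gen 4 (rule 89): 10000011
Gen 5 (rule 57): 01111010
Gen 6 (rule 126): 11001111

Answer: never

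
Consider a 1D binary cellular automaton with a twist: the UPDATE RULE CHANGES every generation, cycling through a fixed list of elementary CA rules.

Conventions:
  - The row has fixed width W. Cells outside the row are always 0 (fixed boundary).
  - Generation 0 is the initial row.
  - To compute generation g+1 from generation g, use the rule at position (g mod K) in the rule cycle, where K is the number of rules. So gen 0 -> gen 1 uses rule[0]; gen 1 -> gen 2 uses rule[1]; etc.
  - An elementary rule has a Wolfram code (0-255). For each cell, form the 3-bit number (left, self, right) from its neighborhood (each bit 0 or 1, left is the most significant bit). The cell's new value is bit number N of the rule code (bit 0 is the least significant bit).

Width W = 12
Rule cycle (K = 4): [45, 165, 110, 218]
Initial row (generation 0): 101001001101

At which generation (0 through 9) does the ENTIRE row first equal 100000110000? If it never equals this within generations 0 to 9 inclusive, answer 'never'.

Gen 0: 101001001101
Gen 1 (rule 45): 111001001011
Gen 2 (rule 165): 010001001100
Gen 3 (rule 110): 110011011100
Gen 4 (rule 218): 111111011110
Gen 5 (rule 45): 100000110000
Gen 6 (rule 165): 101110000111
Gen 7 (rule 110): 111010001101
Gen 8 (rule 218): 111001011100
Gen 9 (rule 45): 100001110001

Answer: 5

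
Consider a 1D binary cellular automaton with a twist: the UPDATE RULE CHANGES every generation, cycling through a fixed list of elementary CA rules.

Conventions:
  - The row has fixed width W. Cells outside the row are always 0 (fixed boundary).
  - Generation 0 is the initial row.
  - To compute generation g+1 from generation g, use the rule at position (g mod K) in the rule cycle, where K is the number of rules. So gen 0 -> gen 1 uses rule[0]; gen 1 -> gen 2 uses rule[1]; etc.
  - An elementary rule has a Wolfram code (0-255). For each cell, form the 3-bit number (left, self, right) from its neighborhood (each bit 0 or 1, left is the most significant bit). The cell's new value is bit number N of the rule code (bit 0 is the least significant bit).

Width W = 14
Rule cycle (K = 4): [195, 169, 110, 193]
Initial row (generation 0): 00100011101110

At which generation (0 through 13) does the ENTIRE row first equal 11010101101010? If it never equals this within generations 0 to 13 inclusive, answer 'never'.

Gen 0: 00100011101110
Gen 1 (rule 195): 11001101100110
Gen 2 (rule 169): 10001011000100
Gen 3 (rule 110): 10011111001100
Gen 4 (rule 193): 00001111000101
Gen 5 (rule 195): 11110111011000
Gen 6 (rule 169): 11101110110011
Gen 7 (rule 110): 10111011110111
Gen 8 (rule 193): 00011001110011
Gen 9 (rule 195): 11101010110101
Gen 10 (rule 169): 11010101101010
Gen 11 (rule 110): 11111111111110
Gen 12 (rule 193): 01111111111110
Gen 13 (rule 195): 10111111111110

Answer: 10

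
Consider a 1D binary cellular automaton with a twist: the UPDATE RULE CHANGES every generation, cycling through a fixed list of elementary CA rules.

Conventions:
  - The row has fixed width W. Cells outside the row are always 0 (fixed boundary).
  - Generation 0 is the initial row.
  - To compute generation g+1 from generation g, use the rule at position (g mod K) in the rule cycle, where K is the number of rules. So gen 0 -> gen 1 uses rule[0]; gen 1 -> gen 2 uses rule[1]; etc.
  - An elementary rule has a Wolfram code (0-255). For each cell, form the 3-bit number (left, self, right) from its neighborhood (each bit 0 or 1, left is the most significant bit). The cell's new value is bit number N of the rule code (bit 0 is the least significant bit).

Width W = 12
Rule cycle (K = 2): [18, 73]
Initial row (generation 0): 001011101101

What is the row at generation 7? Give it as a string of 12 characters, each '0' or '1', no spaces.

Gen 0: 001011101101
Gen 1 (rule 18): 010000000000
Gen 2 (rule 73): 000111111111
Gen 3 (rule 18): 001000000000
Gen 4 (rule 73): 100011111111
Gen 5 (rule 18): 010100000000
Gen 6 (rule 73): 000001111111
Gen 7 (rule 18): 000010000000

Answer: 000010000000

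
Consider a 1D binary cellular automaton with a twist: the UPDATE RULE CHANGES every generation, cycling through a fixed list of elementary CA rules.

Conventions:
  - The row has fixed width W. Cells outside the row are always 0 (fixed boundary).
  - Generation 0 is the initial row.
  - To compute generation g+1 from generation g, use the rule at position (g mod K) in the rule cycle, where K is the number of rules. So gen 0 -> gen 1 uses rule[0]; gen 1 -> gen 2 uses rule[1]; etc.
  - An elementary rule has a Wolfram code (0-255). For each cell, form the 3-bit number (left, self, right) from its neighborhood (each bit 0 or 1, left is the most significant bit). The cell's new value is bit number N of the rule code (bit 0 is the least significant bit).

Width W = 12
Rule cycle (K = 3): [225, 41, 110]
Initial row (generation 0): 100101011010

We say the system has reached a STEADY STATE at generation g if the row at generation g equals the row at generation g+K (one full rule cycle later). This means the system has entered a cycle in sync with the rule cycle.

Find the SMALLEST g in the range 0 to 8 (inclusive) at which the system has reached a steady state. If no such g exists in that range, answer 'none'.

Gen 0: 100101011010
Gen 1 (rule 225): 000010101100
Gen 2 (rule 41): 111001011001
Gen 3 (rule 110): 101011111011
Gen 4 (rule 225): 010101111101
Gen 5 (rule 41): 001011000010
Gen 6 (rule 110): 011111000110
Gen 7 (rule 225): 001111010010
Gen 8 (rule 41): 101000100000
Gen 9 (rule 110): 111001100000
Gen 10 (rule 225): 011000101111
Gen 11 (rule 41): 010010011000

Answer: none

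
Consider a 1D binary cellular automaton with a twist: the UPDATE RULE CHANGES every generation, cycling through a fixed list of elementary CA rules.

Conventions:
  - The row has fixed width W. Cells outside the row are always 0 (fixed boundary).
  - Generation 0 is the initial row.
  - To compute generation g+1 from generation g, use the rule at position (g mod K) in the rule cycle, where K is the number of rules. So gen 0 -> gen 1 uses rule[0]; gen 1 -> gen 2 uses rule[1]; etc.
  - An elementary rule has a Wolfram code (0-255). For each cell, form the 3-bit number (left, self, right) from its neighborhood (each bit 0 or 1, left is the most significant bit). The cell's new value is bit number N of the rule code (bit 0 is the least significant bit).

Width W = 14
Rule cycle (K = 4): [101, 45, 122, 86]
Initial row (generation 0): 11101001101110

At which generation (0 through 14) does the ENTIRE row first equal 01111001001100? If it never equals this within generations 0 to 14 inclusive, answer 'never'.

Gen 0: 11101001101110
Gen 1 (rule 101): 00111000110010
Gen 2 (rule 45): 10100010100010
Gen 3 (rule 122): 01010101010101
Gen 4 (rule 86): 11010101010101
Gen 5 (rule 101): 01111111111111
Gen 6 (rule 45): 01000000000000
Gen 7 (rule 122): 10100000000000
Gen 8 (rule 86): 10110000000000
Gen 9 (rule 101): 11010111111111
Gen 10 (rule 45): 10111100000000
Gen 11 (rule 122): 01100110000000
Gen 12 (rule 86): 10111011000000
Gen 13 (rule 101): 11001101011111
Gen 14 (rule 45): 10001011110000

Answer: never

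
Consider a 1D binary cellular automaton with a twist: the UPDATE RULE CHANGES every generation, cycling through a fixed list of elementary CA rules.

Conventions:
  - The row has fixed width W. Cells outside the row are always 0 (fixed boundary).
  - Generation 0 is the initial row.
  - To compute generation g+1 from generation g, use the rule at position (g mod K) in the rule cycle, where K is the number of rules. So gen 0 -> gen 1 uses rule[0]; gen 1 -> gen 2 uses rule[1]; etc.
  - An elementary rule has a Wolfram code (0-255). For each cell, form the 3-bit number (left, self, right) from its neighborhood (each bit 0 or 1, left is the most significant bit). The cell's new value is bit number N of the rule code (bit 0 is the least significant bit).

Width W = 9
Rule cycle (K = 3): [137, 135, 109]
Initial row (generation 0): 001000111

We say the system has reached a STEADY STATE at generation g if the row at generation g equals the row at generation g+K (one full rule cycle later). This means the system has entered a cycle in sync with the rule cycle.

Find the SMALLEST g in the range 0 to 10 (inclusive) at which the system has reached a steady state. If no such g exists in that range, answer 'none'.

Gen 0: 001000111
Gen 1 (rule 137): 100010110
Gen 2 (rule 135): 101110000
Gen 3 (rule 109): 111010111
Gen 4 (rule 137): 110000110
Gen 5 (rule 135): 000111000
Gen 6 (rule 109): 110101011
Gen 7 (rule 137): 100000010
Gen 8 (rule 135): 101111110
Gen 9 (rule 109): 111000010
Gen 10 (rule 137): 110011000
Gen 11 (rule 135): 000100011
Gen 12 (rule 109): 110101011
Gen 13 (rule 137): 100000010

Answer: none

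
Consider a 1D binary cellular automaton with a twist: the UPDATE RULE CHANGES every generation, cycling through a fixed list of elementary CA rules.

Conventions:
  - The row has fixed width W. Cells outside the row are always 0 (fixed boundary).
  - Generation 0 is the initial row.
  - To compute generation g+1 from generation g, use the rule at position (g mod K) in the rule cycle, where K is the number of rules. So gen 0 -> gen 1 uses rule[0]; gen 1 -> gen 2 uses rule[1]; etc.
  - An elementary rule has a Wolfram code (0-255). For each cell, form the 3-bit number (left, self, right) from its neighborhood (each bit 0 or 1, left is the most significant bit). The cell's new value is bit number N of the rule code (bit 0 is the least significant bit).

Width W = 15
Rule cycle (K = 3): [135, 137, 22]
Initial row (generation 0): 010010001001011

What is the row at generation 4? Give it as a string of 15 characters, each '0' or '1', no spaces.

Answer: 011110010111001

Derivation:
Gen 0: 010010001001011
Gen 1 (rule 135): 110110111011000
Gen 2 (rule 137): 100100110010011
Gen 3 (rule 22): 111111001111100
Gen 4 (rule 135): 011110010111001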